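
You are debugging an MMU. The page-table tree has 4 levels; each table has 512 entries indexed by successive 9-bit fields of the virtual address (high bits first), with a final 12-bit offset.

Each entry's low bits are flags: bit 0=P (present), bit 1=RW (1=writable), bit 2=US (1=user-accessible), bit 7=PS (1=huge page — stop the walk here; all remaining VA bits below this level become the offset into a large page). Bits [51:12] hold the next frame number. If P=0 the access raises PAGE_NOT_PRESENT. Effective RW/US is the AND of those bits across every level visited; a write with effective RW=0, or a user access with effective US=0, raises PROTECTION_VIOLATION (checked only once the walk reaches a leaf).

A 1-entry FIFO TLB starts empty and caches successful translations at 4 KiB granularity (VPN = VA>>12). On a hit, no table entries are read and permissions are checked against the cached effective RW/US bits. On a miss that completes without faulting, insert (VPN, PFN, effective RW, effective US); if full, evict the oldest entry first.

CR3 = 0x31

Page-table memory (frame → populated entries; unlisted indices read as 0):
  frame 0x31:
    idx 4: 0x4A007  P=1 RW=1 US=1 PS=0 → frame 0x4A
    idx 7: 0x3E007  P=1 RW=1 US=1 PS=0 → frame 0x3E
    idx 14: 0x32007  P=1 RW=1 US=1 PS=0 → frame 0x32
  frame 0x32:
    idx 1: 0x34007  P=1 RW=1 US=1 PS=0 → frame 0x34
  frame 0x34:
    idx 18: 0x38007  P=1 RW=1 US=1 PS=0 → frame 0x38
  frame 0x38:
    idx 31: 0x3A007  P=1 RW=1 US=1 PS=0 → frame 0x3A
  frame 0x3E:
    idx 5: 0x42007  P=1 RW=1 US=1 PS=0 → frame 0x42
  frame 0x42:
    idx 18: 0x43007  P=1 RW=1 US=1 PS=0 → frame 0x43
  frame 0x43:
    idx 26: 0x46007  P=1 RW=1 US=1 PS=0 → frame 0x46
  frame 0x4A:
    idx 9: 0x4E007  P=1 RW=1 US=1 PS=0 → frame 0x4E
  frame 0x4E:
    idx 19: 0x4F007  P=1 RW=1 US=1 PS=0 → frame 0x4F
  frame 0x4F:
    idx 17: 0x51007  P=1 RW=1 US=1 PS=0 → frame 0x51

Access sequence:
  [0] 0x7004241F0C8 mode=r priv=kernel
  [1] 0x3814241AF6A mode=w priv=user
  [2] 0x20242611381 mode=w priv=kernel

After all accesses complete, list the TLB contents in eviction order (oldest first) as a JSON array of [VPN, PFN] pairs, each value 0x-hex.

Walk each access:
#0 VA=0x7004241F0C8 (r,kernel):
  [0] read 0x31 idx=14: raw=0x32007 flags P=1 W=1 U=1 S=0
  [1] read 0x32 idx=1: raw=0x34007 flags P=1 W=1 U=1 S=0
  [2] read 0x34 idx=18: raw=0x38007 flags P=1 W=1 U=1 S=0
  [3] read 0x38 idx=31: raw=0x3A007 flags P=1 W=1 U=1 S=0
  ⇒ phys 0x3A0C8  [4 reads]
#1 VA=0x3814241AF6A (w,user):
  [0] read 0x31 idx=7: raw=0x3E007 flags P=1 W=1 U=1 S=0
  [1] read 0x3E idx=5: raw=0x42007 flags P=1 W=1 U=1 S=0
  [2] read 0x42 idx=18: raw=0x43007 flags P=1 W=1 U=1 S=0
  [3] read 0x43 idx=26: raw=0x46007 flags P=1 W=1 U=1 S=0
  ⇒ phys 0x46F6A  [4 reads]
#2 VA=0x20242611381 (w,kernel):
  [0] read 0x31 idx=4: raw=0x4A007 flags P=1 W=1 U=1 S=0
  [1] read 0x4A idx=9: raw=0x4E007 flags P=1 W=1 U=1 S=0
  [2] read 0x4E idx=19: raw=0x4F007 flags P=1 W=1 U=1 S=0
  [3] read 0x4F idx=17: raw=0x51007 flags P=1 W=1 U=1 S=0
  ⇒ phys 0x51381  [4 reads]

TLB: [["0x20242611", "0x51"]]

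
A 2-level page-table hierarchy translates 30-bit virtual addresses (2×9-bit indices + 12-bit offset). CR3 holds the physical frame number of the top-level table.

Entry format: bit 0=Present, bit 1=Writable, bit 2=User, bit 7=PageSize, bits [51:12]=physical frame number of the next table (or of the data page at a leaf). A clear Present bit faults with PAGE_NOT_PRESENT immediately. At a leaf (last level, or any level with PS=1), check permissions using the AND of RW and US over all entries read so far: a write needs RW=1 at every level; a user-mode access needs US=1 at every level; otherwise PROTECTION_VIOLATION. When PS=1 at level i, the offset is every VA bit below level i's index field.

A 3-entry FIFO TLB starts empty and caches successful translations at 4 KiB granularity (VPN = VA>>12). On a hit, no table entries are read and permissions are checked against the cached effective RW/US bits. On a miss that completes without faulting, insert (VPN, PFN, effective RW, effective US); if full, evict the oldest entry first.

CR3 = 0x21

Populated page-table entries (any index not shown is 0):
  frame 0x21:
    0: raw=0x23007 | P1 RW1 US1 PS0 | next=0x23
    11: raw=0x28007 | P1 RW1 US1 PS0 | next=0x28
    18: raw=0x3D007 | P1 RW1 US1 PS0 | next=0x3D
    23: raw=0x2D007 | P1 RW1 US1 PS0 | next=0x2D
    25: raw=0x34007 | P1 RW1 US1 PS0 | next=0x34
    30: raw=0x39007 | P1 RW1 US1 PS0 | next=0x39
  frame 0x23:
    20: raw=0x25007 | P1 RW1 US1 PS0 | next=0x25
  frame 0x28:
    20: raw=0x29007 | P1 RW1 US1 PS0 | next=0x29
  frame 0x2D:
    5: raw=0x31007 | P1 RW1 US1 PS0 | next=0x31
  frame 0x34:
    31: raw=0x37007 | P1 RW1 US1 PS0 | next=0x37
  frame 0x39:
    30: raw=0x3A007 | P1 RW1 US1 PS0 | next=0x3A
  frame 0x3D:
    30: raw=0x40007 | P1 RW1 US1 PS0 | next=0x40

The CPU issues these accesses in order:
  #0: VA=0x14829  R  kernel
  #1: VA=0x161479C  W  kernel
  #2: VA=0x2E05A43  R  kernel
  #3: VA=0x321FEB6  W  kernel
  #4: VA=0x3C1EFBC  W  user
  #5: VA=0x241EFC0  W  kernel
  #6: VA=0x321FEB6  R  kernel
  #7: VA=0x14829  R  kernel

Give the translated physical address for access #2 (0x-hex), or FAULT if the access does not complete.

Walk each access:
#0 VA=0x14829 (r,kernel):
  lvl0: tbl 0x21, slot 0 ⇒ 0x23007 (P1/RW1/US1/PS0)
  lvl1: tbl 0x23, slot 20 ⇒ 0x25007 (P1/RW1/US1/PS0)
  ⇒ phys 0x25829  [2 reads]
#1 VA=0x161479C (w,kernel):
  lvl0: tbl 0x21, slot 11 ⇒ 0x28007 (P1/RW1/US1/PS0)
  lvl1: tbl 0x28, slot 20 ⇒ 0x29007 (P1/RW1/US1/PS0)
  ⇒ phys 0x2979C  [2 reads]
#2 VA=0x2E05A43 (r,kernel):
  lvl0: tbl 0x21, slot 23 ⇒ 0x2D007 (P1/RW1/US1/PS0)
  lvl1: tbl 0x2D, slot 5 ⇒ 0x31007 (P1/RW1/US1/PS0)
  ⇒ phys 0x31A43  [2 reads]
#3 VA=0x321FEB6 (w,kernel):
  lvl0: tbl 0x21, slot 25 ⇒ 0x34007 (P1/RW1/US1/PS0)
  lvl1: tbl 0x34, slot 31 ⇒ 0x37007 (P1/RW1/US1/PS0)
  ⇒ phys 0x37EB6  [2 reads]
#4 VA=0x3C1EFBC (w,user):
  lvl0: tbl 0x21, slot 30 ⇒ 0x39007 (P1/RW1/US1/PS0)
  lvl1: tbl 0x39, slot 30 ⇒ 0x3A007 (P1/RW1/US1/PS0)
  ⇒ phys 0x3AFBC  [2 reads]
#5 VA=0x241EFC0 (w,kernel):
  lvl0: tbl 0x21, slot 18 ⇒ 0x3D007 (P1/RW1/US1/PS0)
  lvl1: tbl 0x3D, slot 30 ⇒ 0x40007 (P1/RW1/US1/PS0)
  ⇒ phys 0x40FC0  [2 reads]
#6 VA=0x321FEB6 (r,kernel):
  TLB hit vpn=0x321F → PA=0x37EB6
#7 VA=0x14829 (r,kernel):
  lvl0: tbl 0x21, slot 0 ⇒ 0x23007 (P1/RW1/US1/PS0)
  lvl1: tbl 0x23, slot 20 ⇒ 0x25007 (P1/RW1/US1/PS0)
  ⇒ phys 0x25829  [2 reads]

Access #2 PA: 0x31A43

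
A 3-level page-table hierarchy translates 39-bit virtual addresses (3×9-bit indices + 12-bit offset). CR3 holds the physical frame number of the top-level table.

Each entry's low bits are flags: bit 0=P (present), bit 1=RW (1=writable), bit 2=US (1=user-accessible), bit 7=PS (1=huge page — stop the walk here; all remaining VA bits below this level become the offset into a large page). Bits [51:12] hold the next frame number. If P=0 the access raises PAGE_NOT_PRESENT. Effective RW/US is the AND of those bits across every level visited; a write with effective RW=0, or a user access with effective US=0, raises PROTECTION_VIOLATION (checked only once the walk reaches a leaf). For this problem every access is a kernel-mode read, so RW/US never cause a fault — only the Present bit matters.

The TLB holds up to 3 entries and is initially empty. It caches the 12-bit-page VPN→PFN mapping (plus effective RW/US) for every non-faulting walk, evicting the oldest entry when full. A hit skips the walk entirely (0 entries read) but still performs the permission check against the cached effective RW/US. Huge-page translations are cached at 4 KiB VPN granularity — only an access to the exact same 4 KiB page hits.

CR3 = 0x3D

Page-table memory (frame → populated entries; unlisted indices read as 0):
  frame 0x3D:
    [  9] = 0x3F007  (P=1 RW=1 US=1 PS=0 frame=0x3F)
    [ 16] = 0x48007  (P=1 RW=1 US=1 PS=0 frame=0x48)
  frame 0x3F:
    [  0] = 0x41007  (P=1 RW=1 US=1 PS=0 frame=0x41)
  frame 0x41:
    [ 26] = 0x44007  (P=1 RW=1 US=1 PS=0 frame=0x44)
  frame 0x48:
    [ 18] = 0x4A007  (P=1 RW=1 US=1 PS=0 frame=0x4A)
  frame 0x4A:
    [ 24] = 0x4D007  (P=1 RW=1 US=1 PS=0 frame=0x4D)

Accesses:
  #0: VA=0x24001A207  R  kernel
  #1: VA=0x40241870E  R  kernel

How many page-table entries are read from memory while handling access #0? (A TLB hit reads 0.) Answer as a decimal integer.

Walk each access:
#0 VA=0x24001A207 (r,kernel):
  [0] read 0x3D idx=9: raw=0x3F007 flags P=1 W=1 U=1 S=0
  [1] read 0x3F idx=0: raw=0x41007 flags P=1 W=1 U=1 S=0
  [2] read 0x41 idx=26: raw=0x44007 flags P=1 W=1 U=1 S=0
  → PA=0x44207  (3 entries read)
#1 VA=0x40241870E (r,kernel):
  [0] read 0x3D idx=16: raw=0x48007 flags P=1 W=1 U=1 S=0
  [1] read 0x48 idx=18: raw=0x4A007 flags P=1 W=1 U=1 S=0
  [2] read 0x4A idx=24: raw=0x4D007 flags P=1 W=1 U=1 S=0
  → PA=0x4D70E  (3 entries read)

Entries read for #0: 3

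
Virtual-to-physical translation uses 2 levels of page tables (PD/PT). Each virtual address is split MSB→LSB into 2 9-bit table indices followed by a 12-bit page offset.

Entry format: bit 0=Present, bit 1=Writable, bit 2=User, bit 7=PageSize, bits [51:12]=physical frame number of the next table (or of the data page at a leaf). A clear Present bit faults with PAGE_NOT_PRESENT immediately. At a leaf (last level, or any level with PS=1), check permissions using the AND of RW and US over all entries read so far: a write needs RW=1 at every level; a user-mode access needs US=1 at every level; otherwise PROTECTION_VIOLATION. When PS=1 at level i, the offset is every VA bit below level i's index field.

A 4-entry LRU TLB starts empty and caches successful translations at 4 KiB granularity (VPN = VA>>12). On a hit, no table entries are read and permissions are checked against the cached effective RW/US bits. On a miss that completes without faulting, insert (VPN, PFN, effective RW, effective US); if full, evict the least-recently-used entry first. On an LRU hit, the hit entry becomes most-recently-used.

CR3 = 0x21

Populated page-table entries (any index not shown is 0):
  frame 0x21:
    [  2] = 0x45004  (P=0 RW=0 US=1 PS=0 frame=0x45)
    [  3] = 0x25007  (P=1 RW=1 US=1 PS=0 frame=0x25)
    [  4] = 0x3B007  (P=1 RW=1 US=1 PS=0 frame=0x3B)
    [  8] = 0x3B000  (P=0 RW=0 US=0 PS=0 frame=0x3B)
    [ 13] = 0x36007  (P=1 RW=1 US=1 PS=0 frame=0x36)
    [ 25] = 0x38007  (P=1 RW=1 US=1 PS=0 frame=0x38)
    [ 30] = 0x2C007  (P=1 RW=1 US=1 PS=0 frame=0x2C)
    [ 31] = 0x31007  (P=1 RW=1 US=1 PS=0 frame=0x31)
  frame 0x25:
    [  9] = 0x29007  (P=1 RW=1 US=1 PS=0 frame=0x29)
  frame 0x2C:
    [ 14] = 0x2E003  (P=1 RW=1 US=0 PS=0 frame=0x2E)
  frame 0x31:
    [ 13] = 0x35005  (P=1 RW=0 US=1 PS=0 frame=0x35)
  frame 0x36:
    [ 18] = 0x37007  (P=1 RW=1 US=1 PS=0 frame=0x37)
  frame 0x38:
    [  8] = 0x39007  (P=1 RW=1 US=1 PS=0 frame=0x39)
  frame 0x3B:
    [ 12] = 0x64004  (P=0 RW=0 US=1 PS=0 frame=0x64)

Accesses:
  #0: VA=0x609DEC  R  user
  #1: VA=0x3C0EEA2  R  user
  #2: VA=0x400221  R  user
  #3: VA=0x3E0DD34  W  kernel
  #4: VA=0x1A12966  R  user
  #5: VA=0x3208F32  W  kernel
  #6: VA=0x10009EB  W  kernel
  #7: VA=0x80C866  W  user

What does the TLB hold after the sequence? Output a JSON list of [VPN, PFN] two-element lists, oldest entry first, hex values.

Per-access translation:
#0 VA=0x609DEC (r,user):
  L0 @0x21[3] → 0x25007  P=1,RW=1,US=1,PS=0
  L1 @0x25[9] → 0x29007  P=1,RW=1,US=1,PS=0
  ⇒ phys 0x29DEC  [2 reads]
#1 VA=0x3C0EEA2 (r,user):
  L0 @0x21[30] → 0x2C007  P=1,RW=1,US=1,PS=0
  L1 @0x2C[14] → 0x2E003  P=1,RW=1,US=0,PS=0
  → PROTECTION_VIOLATION  (2 entries read)
#2 VA=0x400221 (r,user):
  L0 @0x21[2] → 0x45004  P=0,RW=0,US=1,PS=0
  → PAGE_NOT_PRESENT  (1 entries read)
#3 VA=0x3E0DD34 (w,kernel):
  L0 @0x21[31] → 0x31007  P=1,RW=1,US=1,PS=0
  L1 @0x31[13] → 0x35005  P=1,RW=0,US=1,PS=0
  → PROTECTION_VIOLATION  (2 entries read)
#4 VA=0x1A12966 (r,user):
  L0 @0x21[13] → 0x36007  P=1,RW=1,US=1,PS=0
  L1 @0x36[18] → 0x37007  P=1,RW=1,US=1,PS=0
  ⇒ phys 0x37966  [2 reads]
#5 VA=0x3208F32 (w,kernel):
  L0 @0x21[25] → 0x38007  P=1,RW=1,US=1,PS=0
  L1 @0x38[8] → 0x39007  P=1,RW=1,US=1,PS=0
  ⇒ phys 0x39F32  [2 reads]
#6 VA=0x10009EB (w,kernel):
  L0 @0x21[8] → 0x3B000  P=0,RW=0,US=0,PS=0
  → PAGE_NOT_PRESENT  (1 entries read)
#7 VA=0x80C866 (w,user):
  L0 @0x21[4] → 0x3B007  P=1,RW=1,US=1,PS=0
  L1 @0x3B[12] → 0x64004  P=0,RW=0,US=1,PS=0
  → PAGE_NOT_PRESENT  (2 entries read)

TLB: [["0x609", "0x29"], ["0x1A12", "0x37"], ["0x3208", "0x39"]]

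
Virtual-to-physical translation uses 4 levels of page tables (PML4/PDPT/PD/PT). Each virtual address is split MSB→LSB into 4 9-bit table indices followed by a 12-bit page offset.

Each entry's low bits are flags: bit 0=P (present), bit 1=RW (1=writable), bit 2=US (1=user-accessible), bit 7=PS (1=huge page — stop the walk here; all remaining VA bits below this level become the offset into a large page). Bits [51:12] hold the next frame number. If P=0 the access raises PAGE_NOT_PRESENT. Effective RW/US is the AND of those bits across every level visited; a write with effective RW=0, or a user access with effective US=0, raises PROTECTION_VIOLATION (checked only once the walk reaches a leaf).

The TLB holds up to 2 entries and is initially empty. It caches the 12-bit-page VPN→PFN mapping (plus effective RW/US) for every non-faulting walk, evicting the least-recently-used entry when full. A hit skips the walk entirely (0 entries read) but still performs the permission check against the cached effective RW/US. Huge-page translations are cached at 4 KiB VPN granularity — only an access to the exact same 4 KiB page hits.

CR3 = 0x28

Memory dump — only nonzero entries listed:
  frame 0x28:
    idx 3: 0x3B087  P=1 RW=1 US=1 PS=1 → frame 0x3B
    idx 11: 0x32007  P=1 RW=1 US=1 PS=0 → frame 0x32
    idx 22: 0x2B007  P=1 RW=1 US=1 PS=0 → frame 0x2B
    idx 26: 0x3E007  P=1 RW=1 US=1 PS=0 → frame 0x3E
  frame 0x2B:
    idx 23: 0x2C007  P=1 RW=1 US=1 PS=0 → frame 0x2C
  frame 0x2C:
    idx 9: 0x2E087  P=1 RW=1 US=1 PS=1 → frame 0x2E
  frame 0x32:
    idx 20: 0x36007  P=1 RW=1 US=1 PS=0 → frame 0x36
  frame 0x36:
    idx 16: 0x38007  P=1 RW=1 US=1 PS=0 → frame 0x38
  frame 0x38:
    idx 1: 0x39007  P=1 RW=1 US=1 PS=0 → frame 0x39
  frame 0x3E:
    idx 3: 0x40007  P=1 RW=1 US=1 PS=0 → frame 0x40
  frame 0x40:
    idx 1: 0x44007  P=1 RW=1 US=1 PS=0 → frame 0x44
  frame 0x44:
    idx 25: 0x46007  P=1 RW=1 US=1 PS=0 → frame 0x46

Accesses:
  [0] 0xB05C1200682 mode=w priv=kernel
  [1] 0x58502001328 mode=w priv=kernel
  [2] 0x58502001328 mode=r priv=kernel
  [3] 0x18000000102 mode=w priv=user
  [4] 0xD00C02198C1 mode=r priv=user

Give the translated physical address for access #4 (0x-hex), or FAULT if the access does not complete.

Trace:
#0 VA=0xB05C1200682 (w,kernel):
  [0] read 0x28 idx=22: raw=0x2B007 flags P=1 W=1 U=1 S=0
  [1] read 0x2B idx=23: raw=0x2C007 flags P=1 W=1 U=1 S=0
  [2] read 0x2C idx=9: raw=0x2E087 flags P=1 W=1 U=1 S=1
  ⇒ phys 0x2E682 (huge @L2)  [3 reads]
#1 VA=0x58502001328 (w,kernel):
  [0] read 0x28 idx=11: raw=0x32007 flags P=1 W=1 U=1 S=0
  [1] read 0x32 idx=20: raw=0x36007 flags P=1 W=1 U=1 S=0
  [2] read 0x36 idx=16: raw=0x38007 flags P=1 W=1 U=1 S=0
  [3] read 0x38 idx=1: raw=0x39007 flags P=1 W=1 U=1 S=0
  ⇒ phys 0x39328  [4 reads]
#2 VA=0x58502001328 (r,kernel):
  TLB hit vpn=0x58502001 → PA=0x39328
#3 VA=0x18000000102 (w,user):
  [0] read 0x28 idx=3: raw=0x3B087 flags P=1 W=1 U=1 S=1
  ⇒ phys 0x3B102 (huge @L0)  [1 reads]
#4 VA=0xD00C02198C1 (r,user):
  [0] read 0x28 idx=26: raw=0x3E007 flags P=1 W=1 U=1 S=0
  [1] read 0x3E idx=3: raw=0x40007 flags P=1 W=1 U=1 S=0
  [2] read 0x40 idx=1: raw=0x44007 flags P=1 W=1 U=1 S=0
  [3] read 0x44 idx=25: raw=0x46007 flags P=1 W=1 U=1 S=0
  ⇒ phys 0x468C1  [4 reads]

Access #4 PA: 0x468C1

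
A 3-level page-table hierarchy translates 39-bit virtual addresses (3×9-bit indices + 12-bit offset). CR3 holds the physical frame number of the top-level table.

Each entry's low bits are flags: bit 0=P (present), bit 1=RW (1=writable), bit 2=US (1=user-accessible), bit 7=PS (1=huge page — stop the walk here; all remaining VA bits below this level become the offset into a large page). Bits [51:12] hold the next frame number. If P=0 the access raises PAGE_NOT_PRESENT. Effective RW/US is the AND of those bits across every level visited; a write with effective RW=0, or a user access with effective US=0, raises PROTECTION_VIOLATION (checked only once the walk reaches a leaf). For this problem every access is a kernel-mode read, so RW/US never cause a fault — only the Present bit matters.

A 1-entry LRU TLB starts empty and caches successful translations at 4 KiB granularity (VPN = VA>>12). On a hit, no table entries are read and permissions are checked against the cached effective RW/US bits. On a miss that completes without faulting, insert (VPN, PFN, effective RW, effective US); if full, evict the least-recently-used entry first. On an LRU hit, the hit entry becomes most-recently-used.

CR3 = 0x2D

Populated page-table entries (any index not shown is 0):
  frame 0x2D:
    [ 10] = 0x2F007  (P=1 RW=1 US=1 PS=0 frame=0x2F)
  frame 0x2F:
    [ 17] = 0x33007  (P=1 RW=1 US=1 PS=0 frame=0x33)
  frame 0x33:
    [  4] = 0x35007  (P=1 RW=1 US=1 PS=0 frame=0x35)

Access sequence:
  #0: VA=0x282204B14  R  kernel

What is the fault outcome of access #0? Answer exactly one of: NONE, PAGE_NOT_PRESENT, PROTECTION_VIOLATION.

Walk each access:
#0 VA=0x282204B14 (r,kernel):
  L0: frame=0x2D idx=10 entry=0x2F007 [P=1 RW=1 US=1 PS=0]
  L1: frame=0x2F idx=17 entry=0x33007 [P=1 RW=1 US=1 PS=0]
  L2: frame=0x33 idx=4 entry=0x35007 [P=1 RW=1 US=1 PS=0]
  ⇒ phys 0x35B14  [3 reads]

Access #0 fault: NONE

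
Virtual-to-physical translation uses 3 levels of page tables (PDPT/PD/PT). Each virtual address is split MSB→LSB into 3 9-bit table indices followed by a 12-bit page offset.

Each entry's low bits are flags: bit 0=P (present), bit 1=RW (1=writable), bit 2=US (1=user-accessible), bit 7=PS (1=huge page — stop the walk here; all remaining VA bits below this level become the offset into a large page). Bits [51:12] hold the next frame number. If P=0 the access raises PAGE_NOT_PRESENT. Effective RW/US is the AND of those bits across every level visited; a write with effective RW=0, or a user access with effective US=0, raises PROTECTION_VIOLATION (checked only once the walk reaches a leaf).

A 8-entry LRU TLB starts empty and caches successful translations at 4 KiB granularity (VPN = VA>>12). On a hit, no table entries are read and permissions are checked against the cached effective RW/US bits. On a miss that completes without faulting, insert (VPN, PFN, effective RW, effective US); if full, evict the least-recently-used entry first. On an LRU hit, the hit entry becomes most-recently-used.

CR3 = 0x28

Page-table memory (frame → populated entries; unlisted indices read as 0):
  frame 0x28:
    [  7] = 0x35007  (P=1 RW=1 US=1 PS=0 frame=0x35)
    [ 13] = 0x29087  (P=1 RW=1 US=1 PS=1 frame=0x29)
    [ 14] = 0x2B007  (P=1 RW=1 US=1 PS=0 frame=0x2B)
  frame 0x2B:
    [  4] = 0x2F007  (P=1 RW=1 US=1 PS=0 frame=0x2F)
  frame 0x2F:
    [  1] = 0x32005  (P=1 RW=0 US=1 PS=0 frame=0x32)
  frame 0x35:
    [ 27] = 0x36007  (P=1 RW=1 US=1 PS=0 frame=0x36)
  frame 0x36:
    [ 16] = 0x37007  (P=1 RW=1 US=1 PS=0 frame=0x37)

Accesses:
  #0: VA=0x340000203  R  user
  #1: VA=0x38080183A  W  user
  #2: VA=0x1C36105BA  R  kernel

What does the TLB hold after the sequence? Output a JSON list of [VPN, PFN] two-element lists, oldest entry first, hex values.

Trace:
#0 VA=0x340000203 (r,user):
  lvl0: tbl 0x28, slot 13 ⇒ 0x29087 (P1/RW1/US1/PS1)
  ⇒ phys 0x29203 (huge @L0)  [1 reads]
#1 VA=0x38080183A (w,user):
  lvl0: tbl 0x28, slot 14 ⇒ 0x2B007 (P1/RW1/US1/PS0)
  lvl1: tbl 0x2B, slot 4 ⇒ 0x2F007 (P1/RW1/US1/PS0)
  lvl2: tbl 0x2F, slot 1 ⇒ 0x32005 (P1/RW0/US1/PS0)
  ✗ PROTECTION_VIOLATION  [3 reads]
#2 VA=0x1C36105BA (r,kernel):
  lvl0: tbl 0x28, slot 7 ⇒ 0x35007 (P1/RW1/US1/PS0)
  lvl1: tbl 0x35, slot 27 ⇒ 0x36007 (P1/RW1/US1/PS0)
  lvl2: tbl 0x36, slot 16 ⇒ 0x37007 (P1/RW1/US1/PS0)
  ⇒ phys 0x375BA  [3 reads]

TLB: [["0x340000", "0x29"], ["0x1C3610", "0x37"]]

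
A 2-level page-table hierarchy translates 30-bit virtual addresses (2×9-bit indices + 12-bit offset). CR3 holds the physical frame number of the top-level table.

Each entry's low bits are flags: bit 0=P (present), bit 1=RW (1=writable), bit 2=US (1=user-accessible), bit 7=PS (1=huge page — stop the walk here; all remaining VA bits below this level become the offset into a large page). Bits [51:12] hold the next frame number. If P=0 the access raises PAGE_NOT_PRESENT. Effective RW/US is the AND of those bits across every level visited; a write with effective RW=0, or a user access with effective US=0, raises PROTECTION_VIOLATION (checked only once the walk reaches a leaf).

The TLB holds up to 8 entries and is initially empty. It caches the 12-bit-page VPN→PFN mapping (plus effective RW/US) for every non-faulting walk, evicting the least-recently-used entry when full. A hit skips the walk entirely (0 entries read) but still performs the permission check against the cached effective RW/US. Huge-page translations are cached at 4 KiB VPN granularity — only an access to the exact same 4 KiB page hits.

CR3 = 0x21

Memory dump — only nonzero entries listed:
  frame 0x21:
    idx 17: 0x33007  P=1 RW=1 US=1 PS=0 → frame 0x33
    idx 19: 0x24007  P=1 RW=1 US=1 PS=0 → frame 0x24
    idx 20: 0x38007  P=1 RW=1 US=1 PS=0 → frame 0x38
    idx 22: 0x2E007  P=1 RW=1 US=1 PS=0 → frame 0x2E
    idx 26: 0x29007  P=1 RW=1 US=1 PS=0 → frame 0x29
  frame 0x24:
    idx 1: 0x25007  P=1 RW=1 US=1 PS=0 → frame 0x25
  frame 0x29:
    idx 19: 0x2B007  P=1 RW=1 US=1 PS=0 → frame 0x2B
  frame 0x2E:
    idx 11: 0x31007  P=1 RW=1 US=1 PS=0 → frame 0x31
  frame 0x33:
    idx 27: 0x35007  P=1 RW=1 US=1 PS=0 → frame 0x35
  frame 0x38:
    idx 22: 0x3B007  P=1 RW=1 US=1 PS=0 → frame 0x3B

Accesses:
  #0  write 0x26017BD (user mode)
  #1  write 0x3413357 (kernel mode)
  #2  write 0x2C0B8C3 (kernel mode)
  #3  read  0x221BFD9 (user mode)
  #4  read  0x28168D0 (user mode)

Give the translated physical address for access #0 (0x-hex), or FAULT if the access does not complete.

Trace:
#0 VA=0x26017BD (w,user):
  lvl0: tbl 0x21, slot 19 ⇒ 0x24007 (P1/RW1/US1/PS0)
  lvl1: tbl 0x24, slot 1 ⇒ 0x25007 (P1/RW1/US1/PS0)
  ⇒ phys 0x257BD  [2 reads]
#1 VA=0x3413357 (w,kernel):
  lvl0: tbl 0x21, slot 26 ⇒ 0x29007 (P1/RW1/US1/PS0)
  lvl1: tbl 0x29, slot 19 ⇒ 0x2B007 (P1/RW1/US1/PS0)
  ⇒ phys 0x2B357  [2 reads]
#2 VA=0x2C0B8C3 (w,kernel):
  lvl0: tbl 0x21, slot 22 ⇒ 0x2E007 (P1/RW1/US1/PS0)
  lvl1: tbl 0x2E, slot 11 ⇒ 0x31007 (P1/RW1/US1/PS0)
  ⇒ phys 0x318C3  [2 reads]
#3 VA=0x221BFD9 (r,user):
  lvl0: tbl 0x21, slot 17 ⇒ 0x33007 (P1/RW1/US1/PS0)
  lvl1: tbl 0x33, slot 27 ⇒ 0x35007 (P1/RW1/US1/PS0)
  ⇒ phys 0x35FD9  [2 reads]
#4 VA=0x28168D0 (r,user):
  lvl0: tbl 0x21, slot 20 ⇒ 0x38007 (P1/RW1/US1/PS0)
  lvl1: tbl 0x38, slot 22 ⇒ 0x3B007 (P1/RW1/US1/PS0)
  ⇒ phys 0x3B8D0  [2 reads]

Access #0 PA: 0x257BD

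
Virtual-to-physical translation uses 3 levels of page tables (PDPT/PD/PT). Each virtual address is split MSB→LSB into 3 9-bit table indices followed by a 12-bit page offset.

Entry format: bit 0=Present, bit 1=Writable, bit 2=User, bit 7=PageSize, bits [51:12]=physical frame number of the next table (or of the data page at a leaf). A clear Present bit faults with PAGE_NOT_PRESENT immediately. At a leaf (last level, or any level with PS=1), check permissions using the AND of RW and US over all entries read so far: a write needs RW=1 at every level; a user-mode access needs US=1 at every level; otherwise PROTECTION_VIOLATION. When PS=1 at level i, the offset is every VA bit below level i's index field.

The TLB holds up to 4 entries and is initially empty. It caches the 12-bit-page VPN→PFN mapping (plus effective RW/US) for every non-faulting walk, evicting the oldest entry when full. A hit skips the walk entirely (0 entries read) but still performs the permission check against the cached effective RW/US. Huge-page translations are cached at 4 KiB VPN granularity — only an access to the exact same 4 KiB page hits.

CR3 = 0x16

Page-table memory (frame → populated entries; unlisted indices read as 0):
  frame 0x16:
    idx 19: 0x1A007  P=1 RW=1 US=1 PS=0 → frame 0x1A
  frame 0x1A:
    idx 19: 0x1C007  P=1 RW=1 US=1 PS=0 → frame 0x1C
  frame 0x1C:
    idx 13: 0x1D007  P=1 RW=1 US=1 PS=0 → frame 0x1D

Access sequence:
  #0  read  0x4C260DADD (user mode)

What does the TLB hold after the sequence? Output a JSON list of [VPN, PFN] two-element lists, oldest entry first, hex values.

Walk each access:
#0 VA=0x4C260DADD (r,user):
  L0 @0x16[19] → 0x1A007  P=1,RW=1,US=1,PS=0
  L1 @0x1A[19] → 0x1C007  P=1,RW=1,US=1,PS=0
  L2 @0x1C[13] → 0x1D007  P=1,RW=1,US=1,PS=0
  ✓ 0x1DADD  — 3 lookups

TLB: [["0x4C260D", "0x1D"]]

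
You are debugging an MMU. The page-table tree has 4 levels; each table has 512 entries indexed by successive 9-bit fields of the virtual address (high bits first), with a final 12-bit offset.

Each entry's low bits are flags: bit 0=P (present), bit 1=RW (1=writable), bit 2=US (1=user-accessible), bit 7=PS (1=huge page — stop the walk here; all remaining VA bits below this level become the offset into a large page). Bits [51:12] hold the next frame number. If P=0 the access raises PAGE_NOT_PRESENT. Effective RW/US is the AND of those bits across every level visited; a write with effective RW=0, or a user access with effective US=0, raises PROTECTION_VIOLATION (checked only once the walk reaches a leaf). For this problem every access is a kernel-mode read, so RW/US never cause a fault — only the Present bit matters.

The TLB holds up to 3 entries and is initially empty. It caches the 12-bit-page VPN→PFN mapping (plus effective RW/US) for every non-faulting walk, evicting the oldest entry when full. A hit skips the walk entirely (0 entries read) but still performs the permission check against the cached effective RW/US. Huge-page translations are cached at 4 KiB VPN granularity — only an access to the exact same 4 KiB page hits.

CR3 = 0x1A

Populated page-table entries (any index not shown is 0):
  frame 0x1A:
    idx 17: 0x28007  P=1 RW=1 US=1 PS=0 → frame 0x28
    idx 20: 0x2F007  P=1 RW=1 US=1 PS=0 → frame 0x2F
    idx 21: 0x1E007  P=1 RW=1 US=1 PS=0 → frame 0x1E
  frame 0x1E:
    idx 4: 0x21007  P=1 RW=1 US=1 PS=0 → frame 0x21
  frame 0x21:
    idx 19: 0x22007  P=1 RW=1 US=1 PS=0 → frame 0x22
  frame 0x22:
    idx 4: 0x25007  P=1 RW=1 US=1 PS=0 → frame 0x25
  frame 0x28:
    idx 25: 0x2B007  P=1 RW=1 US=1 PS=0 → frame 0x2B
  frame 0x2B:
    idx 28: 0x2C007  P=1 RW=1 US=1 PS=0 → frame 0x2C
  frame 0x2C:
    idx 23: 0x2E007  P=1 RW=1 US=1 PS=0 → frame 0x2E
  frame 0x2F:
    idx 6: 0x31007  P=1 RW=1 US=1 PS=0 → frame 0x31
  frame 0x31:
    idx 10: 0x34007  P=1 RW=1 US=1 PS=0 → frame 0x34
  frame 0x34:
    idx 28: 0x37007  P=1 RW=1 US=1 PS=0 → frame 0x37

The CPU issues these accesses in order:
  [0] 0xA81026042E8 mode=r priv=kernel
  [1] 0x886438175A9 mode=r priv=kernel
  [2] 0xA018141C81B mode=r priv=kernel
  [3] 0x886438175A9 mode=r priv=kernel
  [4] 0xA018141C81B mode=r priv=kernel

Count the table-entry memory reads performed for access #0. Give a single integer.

Trace:
#0 VA=0xA81026042E8 (r,kernel):
  L0 @0x1A[21] → 0x1E007  P=1,RW=1,US=1,PS=0
  L1 @0x1E[4] → 0x21007  P=1,RW=1,US=1,PS=0
  L2 @0x21[19] → 0x22007  P=1,RW=1,US=1,PS=0
  L3 @0x22[4] → 0x25007  P=1,RW=1,US=1,PS=0
  → PA=0x252E8  (4 entries read)
#1 VA=0x886438175A9 (r,kernel):
  L0 @0x1A[17] → 0x28007  P=1,RW=1,US=1,PS=0
  L1 @0x28[25] → 0x2B007  P=1,RW=1,US=1,PS=0
  L2 @0x2B[28] → 0x2C007  P=1,RW=1,US=1,PS=0
  L3 @0x2C[23] → 0x2E007  P=1,RW=1,US=1,PS=0
  → PA=0x2E5A9  (4 entries read)
#2 VA=0xA018141C81B (r,kernel):
  L0 @0x1A[20] → 0x2F007  P=1,RW=1,US=1,PS=0
  L1 @0x2F[6] → 0x31007  P=1,RW=1,US=1,PS=0
  L2 @0x31[10] → 0x34007  P=1,RW=1,US=1,PS=0
  L3 @0x34[28] → 0x37007  P=1,RW=1,US=1,PS=0
  → PA=0x3781B  (4 entries read)
#3 VA=0x886438175A9 (r,kernel):
  TLB hit vpn=0x88643817 → PA=0x2E5A9
#4 VA=0xA018141C81B (r,kernel):
  TLB hit vpn=0xA018141C → PA=0x3781B

Entries read for #0: 4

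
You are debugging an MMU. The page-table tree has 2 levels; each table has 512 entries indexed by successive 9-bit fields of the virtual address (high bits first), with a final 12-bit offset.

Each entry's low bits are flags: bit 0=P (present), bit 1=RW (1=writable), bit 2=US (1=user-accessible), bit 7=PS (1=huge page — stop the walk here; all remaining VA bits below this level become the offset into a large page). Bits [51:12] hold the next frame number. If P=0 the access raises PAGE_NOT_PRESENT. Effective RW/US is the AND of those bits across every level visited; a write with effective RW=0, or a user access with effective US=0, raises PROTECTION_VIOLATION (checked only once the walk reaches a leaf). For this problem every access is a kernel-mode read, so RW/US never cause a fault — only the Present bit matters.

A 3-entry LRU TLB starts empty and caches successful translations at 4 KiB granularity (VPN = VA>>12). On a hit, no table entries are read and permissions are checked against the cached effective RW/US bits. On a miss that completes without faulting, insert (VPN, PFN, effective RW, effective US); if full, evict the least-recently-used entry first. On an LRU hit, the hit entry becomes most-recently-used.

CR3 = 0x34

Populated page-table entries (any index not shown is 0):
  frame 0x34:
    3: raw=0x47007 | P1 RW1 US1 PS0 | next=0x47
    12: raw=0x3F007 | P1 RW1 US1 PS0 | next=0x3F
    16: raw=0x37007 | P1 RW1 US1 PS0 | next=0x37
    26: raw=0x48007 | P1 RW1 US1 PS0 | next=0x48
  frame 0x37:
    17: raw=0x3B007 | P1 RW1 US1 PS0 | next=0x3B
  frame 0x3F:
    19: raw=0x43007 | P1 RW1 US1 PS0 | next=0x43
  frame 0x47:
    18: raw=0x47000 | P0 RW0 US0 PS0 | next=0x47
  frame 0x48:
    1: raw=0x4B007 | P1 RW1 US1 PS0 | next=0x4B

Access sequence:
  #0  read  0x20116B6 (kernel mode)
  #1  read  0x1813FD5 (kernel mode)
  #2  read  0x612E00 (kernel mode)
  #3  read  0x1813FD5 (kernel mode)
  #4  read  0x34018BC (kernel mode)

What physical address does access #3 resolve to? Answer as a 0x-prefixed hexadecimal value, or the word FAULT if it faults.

Per-access translation:
#0 VA=0x20116B6 (r,kernel):
  L0: frame=0x34 idx=16 entry=0x37007 [P=1 RW=1 US=1 PS=0]
  L1: frame=0x37 idx=17 entry=0x3B007 [P=1 RW=1 US=1 PS=0]
  ✓ 0x3B6B6  — 2 lookups
#1 VA=0x1813FD5 (r,kernel):
  L0: frame=0x34 idx=12 entry=0x3F007 [P=1 RW=1 US=1 PS=0]
  L1: frame=0x3F idx=19 entry=0x43007 [P=1 RW=1 US=1 PS=0]
  ✓ 0x43FD5  — 2 lookups
#2 VA=0x612E00 (r,kernel):
  L0: frame=0x34 idx=3 entry=0x47007 [P=1 RW=1 US=1 PS=0]
  L1: frame=0x47 idx=18 entry=0x47000 [P=0 RW=0 US=0 PS=0]
  ⇒ fault: PAGE_NOT_PRESENT  — 2 lookups
#3 VA=0x1813FD5 (r,kernel):
  TLB hit vpn=0x1813 → PA=0x43FD5
#4 VA=0x34018BC (r,kernel):
  L0: frame=0x34 idx=26 entry=0x48007 [P=1 RW=1 US=1 PS=0]
  L1: frame=0x48 idx=1 entry=0x4B007 [P=1 RW=1 US=1 PS=0]
  ✓ 0x4B8BC  — 2 lookups

Access #3 PA: 0x43FD5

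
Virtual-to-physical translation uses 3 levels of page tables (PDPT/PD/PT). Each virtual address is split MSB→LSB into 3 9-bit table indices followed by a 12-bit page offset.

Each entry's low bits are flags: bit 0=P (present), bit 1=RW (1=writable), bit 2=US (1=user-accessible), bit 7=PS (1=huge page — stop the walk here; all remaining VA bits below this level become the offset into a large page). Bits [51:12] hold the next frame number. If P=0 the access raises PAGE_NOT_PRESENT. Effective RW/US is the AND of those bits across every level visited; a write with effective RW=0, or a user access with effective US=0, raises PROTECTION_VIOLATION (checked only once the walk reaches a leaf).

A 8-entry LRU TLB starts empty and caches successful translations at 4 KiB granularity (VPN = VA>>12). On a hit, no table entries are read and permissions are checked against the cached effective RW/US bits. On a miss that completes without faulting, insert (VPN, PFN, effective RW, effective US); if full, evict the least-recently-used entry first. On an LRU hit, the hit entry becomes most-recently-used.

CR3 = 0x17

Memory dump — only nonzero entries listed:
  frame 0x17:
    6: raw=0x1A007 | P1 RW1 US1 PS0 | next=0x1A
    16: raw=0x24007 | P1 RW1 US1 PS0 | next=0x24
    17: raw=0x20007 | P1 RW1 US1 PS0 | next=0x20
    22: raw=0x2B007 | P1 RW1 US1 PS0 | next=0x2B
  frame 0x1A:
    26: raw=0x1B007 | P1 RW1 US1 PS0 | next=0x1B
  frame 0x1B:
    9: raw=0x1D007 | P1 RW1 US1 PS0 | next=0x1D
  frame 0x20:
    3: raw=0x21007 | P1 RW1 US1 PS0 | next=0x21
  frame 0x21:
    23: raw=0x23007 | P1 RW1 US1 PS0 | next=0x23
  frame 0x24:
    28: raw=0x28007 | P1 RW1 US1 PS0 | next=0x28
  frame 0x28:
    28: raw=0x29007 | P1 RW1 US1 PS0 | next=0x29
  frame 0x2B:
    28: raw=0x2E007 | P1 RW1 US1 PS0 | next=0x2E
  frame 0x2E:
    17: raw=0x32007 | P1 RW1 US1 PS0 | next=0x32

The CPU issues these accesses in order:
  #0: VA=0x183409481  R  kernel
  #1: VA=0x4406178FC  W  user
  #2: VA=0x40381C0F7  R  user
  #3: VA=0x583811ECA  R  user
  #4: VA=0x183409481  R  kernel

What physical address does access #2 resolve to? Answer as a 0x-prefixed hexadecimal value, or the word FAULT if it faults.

Per-access translation:
#0 VA=0x183409481 (r,kernel):
  lvl0: tbl 0x17, slot 6 ⇒ 0x1A007 (P1/RW1/US1/PS0)
  lvl1: tbl 0x1A, slot 26 ⇒ 0x1B007 (P1/RW1/US1/PS0)
  lvl2: tbl 0x1B, slot 9 ⇒ 0x1D007 (P1/RW1/US1/PS0)
  ✓ 0x1D481  — 3 lookups
#1 VA=0x4406178FC (w,user):
  lvl0: tbl 0x17, slot 17 ⇒ 0x20007 (P1/RW1/US1/PS0)
  lvl1: tbl 0x20, slot 3 ⇒ 0x21007 (P1/RW1/US1/PS0)
  lvl2: tbl 0x21, slot 23 ⇒ 0x23007 (P1/RW1/US1/PS0)
  ✓ 0x238FC  — 3 lookups
#2 VA=0x40381C0F7 (r,user):
  lvl0: tbl 0x17, slot 16 ⇒ 0x24007 (P1/RW1/US1/PS0)
  lvl1: tbl 0x24, slot 28 ⇒ 0x28007 (P1/RW1/US1/PS0)
  lvl2: tbl 0x28, slot 28 ⇒ 0x29007 (P1/RW1/US1/PS0)
  ✓ 0x290F7  — 3 lookups
#3 VA=0x583811ECA (r,user):
  lvl0: tbl 0x17, slot 22 ⇒ 0x2B007 (P1/RW1/US1/PS0)
  lvl1: tbl 0x2B, slot 28 ⇒ 0x2E007 (P1/RW1/US1/PS0)
  lvl2: tbl 0x2E, slot 17 ⇒ 0x32007 (P1/RW1/US1/PS0)
  ✓ 0x32ECA  — 3 lookups
#4 VA=0x183409481 (r,kernel):
  TLB hit vpn=0x183409 → PA=0x1D481

Access #2 PA: 0x290F7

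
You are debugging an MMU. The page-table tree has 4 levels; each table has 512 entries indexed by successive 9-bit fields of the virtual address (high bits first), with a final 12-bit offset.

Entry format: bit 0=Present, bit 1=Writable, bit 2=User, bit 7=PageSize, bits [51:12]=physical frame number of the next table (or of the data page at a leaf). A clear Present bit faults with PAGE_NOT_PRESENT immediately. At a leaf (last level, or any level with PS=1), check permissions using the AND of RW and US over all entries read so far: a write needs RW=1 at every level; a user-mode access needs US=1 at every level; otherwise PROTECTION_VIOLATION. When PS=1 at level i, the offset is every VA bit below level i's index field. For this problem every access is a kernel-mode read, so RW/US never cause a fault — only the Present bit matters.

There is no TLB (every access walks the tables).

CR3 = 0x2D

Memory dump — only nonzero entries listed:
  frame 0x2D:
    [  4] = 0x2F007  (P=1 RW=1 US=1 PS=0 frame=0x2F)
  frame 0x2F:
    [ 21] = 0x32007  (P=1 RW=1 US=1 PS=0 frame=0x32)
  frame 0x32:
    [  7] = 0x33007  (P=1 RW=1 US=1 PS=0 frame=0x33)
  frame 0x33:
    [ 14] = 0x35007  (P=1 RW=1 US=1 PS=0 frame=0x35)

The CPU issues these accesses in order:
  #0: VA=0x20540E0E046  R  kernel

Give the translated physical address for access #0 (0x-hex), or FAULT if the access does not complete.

Per-access translation:
#0 VA=0x20540E0E046 (r,kernel):
  lvl0: tbl 0x2D, slot 4 ⇒ 0x2F007 (P1/RW1/US1/PS0)
  lvl1: tbl 0x2F, slot 21 ⇒ 0x32007 (P1/RW1/US1/PS0)
  lvl2: tbl 0x32, slot 7 ⇒ 0x33007 (P1/RW1/US1/PS0)
  lvl3: tbl 0x33, slot 14 ⇒ 0x35007 (P1/RW1/US1/PS0)
  → PA=0x35046  (4 entries read)

Access #0 PA: 0x35046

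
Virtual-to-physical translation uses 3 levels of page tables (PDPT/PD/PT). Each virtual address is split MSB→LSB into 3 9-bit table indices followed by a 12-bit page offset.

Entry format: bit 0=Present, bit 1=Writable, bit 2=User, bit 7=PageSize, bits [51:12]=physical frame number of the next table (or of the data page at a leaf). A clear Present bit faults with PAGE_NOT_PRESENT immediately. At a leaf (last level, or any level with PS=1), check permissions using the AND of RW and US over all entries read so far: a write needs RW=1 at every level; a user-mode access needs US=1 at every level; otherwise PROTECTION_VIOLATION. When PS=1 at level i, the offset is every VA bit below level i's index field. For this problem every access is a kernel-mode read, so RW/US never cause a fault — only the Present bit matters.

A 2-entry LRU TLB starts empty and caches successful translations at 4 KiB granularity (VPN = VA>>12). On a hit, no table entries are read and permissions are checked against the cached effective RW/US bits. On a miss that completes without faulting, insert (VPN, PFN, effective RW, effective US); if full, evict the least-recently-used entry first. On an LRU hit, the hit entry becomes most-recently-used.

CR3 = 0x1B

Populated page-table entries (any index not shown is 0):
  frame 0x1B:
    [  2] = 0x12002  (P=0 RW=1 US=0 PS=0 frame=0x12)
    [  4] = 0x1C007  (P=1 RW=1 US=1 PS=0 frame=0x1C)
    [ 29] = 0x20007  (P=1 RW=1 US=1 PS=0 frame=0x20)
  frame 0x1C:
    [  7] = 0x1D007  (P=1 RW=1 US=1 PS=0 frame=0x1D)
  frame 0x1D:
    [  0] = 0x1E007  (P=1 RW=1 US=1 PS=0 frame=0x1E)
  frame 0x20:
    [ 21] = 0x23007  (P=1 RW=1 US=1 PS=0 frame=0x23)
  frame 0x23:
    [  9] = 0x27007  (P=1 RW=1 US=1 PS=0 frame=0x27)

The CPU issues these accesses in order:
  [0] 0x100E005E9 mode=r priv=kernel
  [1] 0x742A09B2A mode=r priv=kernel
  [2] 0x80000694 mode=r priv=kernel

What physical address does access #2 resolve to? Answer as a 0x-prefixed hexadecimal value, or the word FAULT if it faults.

Walk each access:
#0 VA=0x100E005E9 (r,kernel):
  L0 @0x1B[4] → 0x1C007  P=1,RW=1,US=1,PS=0
  L1 @0x1C[7] → 0x1D007  P=1,RW=1,US=1,PS=0
  L2 @0x1D[0] → 0x1E007  P=1,RW=1,US=1,PS=0
  ✓ 0x1E5E9  — 3 lookups
#1 VA=0x742A09B2A (r,kernel):
  L0 @0x1B[29] → 0x20007  P=1,RW=1,US=1,PS=0
  L1 @0x20[21] → 0x23007  P=1,RW=1,US=1,PS=0
  L2 @0x23[9] → 0x27007  P=1,RW=1,US=1,PS=0
  ✓ 0x27B2A  — 3 lookups
#2 VA=0x80000694 (r,kernel):
  L0 @0x1B[2] → 0x12002  P=0,RW=1,US=0,PS=0
  ⇒ fault: PAGE_NOT_PRESENT  — 1 lookups

Access #2 PA: FAULT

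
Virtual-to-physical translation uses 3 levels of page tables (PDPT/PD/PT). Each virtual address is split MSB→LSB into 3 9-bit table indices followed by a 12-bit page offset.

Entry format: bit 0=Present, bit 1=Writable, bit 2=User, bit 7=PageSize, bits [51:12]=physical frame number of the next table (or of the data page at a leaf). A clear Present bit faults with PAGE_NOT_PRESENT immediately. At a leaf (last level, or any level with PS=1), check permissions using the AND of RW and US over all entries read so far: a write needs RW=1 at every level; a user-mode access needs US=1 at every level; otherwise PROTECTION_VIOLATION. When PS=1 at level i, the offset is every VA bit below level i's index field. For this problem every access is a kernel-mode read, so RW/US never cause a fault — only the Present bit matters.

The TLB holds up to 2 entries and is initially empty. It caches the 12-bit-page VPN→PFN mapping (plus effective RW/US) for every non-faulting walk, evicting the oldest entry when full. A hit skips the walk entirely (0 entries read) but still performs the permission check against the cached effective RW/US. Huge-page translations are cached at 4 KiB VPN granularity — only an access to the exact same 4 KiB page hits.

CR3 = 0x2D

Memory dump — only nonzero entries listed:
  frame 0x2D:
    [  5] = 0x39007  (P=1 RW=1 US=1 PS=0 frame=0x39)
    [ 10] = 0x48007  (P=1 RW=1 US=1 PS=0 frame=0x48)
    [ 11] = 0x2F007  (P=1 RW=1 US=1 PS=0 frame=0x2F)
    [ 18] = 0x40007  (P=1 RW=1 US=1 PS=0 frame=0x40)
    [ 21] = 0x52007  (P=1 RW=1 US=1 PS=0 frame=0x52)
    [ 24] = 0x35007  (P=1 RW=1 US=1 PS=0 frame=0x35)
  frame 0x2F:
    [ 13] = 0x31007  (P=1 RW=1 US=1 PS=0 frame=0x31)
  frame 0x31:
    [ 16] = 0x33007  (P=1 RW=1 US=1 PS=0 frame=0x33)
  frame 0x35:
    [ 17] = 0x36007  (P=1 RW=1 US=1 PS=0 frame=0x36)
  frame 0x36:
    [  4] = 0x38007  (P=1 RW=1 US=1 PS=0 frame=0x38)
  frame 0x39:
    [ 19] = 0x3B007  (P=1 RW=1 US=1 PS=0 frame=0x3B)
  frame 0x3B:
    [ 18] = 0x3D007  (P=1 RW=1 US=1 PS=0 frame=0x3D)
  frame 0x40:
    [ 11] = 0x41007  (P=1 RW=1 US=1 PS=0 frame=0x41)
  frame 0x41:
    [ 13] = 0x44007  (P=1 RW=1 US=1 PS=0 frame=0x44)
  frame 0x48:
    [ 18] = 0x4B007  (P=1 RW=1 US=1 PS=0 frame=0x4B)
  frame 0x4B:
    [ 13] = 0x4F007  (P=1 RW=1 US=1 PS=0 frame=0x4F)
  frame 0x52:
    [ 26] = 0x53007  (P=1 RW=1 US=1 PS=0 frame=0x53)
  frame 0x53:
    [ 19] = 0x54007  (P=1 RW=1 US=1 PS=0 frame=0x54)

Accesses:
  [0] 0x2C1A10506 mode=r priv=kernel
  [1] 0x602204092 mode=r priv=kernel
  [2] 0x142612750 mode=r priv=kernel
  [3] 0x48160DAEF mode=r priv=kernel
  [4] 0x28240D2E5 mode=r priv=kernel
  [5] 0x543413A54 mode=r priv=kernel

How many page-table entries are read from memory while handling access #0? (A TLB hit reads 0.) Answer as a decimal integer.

Walk each access:
#0 VA=0x2C1A10506 (r,kernel):
  L0 @0x2D[11] → 0x2F007  P=1,RW=1,US=1,PS=0
  L1 @0x2F[13] → 0x31007  P=1,RW=1,US=1,PS=0
  L2 @0x31[16] → 0x33007  P=1,RW=1,US=1,PS=0
  ⇒ phys 0x33506  [3 reads]
#1 VA=0x602204092 (r,kernel):
  L0 @0x2D[24] → 0x35007  P=1,RW=1,US=1,PS=0
  L1 @0x35[17] → 0x36007  P=1,RW=1,US=1,PS=0
  L2 @0x36[4] → 0x38007  P=1,RW=1,US=1,PS=0
  ⇒ phys 0x38092  [3 reads]
#2 VA=0x142612750 (r,kernel):
  L0 @0x2D[5] → 0x39007  P=1,RW=1,US=1,PS=0
  L1 @0x39[19] → 0x3B007  P=1,RW=1,US=1,PS=0
  L2 @0x3B[18] → 0x3D007  P=1,RW=1,US=1,PS=0
  ⇒ phys 0x3D750  [3 reads]
#3 VA=0x48160DAEF (r,kernel):
  L0 @0x2D[18] → 0x40007  P=1,RW=1,US=1,PS=0
  L1 @0x40[11] → 0x41007  P=1,RW=1,US=1,PS=0
  L2 @0x41[13] → 0x44007  P=1,RW=1,US=1,PS=0
  ⇒ phys 0x44AEF  [3 reads]
#4 VA=0x28240D2E5 (r,kernel):
  L0 @0x2D[10] → 0x48007  P=1,RW=1,US=1,PS=0
  L1 @0x48[18] → 0x4B007  P=1,RW=1,US=1,PS=0
  L2 @0x4B[13] → 0x4F007  P=1,RW=1,US=1,PS=0
  ⇒ phys 0x4F2E5  [3 reads]
#5 VA=0x543413A54 (r,kernel):
  L0 @0x2D[21] → 0x52007  P=1,RW=1,US=1,PS=0
  L1 @0x52[26] → 0x53007  P=1,RW=1,US=1,PS=0
  L2 @0x53[19] → 0x54007  P=1,RW=1,US=1,PS=0
  ⇒ phys 0x54A54  [3 reads]

Entries read for #0: 3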